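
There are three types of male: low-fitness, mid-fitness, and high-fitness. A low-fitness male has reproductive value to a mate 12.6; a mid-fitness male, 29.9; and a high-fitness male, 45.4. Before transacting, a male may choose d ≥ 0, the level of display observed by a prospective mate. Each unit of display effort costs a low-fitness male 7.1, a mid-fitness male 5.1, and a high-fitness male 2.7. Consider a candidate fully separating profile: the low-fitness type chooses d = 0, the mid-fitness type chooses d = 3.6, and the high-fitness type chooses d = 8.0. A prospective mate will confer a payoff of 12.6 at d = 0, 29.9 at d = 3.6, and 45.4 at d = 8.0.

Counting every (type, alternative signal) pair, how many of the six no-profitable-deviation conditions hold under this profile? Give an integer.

5

Low-fitness (own payoff 12.6): to d=3.6 gives 29.9 − 7.1×3.6 = 4.34 → no gain ✓; to d=8.0 gives 45.4 − 7.1×8.0 = -11.4 → no gain ✓.
Mid-fitness (own payoff 29.9 − 5.1×3.6 = 11.54): to d=0 gives 12.6 → profitable ✗; to d=8.0 gives 45.4 − 5.1×8.0 = 4.6 → no gain ✓.
High-fitness (own payoff 45.4 − 2.7×8.0 = 23.8): to d=0 gives 12.6 → no gain ✓; to d=3.6 gives 29.9 − 2.7×3.6 = 20.18 → no gain ✓.
5 of the 6 constraints hold; not an equilibrium.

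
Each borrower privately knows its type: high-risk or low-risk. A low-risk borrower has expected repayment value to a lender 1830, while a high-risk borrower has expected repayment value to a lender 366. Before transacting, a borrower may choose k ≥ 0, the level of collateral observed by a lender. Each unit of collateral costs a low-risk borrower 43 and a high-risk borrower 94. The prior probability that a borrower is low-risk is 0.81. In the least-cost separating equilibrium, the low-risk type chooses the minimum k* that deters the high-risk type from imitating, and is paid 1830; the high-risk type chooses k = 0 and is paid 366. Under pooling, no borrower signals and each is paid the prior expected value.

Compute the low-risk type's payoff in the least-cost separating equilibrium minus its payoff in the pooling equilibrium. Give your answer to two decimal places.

-391.54

Least-cost separating signal: k* solves 366 = 1830 − 94·k*, so k* = (1830 − 366)/94 ≈ 15.5745.
Low-risk type's separating payoff: 1830 − 43 × k* = 1830 − 43 × (1830 − 366)/94 = 1830 − 62952/94 ≈ 1160.2979.
Pooling payoff: 0.81 × 1830 + 0.19 × 366 = 1551.84.
Difference: 1160.2979 − 1551.84 = -391.5421, i.e. -391.54 to two decimal places.
The low-risk type would prefer the pooling outcome.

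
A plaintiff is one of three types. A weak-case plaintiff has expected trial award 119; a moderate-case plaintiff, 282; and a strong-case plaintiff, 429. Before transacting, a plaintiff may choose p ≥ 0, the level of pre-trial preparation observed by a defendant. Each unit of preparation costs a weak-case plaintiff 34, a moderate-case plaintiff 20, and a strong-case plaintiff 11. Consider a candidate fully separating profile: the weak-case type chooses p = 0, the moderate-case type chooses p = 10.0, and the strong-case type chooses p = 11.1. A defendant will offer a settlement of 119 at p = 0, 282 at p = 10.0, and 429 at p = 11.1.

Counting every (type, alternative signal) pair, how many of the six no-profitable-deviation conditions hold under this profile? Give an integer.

4

Weak-case (own payoff 119): to p=10.0 gives 282 − 34×10.0 = -58 → no gain ✓; to p=11.1 gives 429 − 34×11.1 = 51.6 → no gain ✓.
Moderate-case (own payoff 282 − 20×10.0 = 82): to p=0 gives 119 → profitable ✗; to p=11.1 gives 429 − 20×11.1 = 207 → profitable ✗.
Strong-case (own payoff 429 − 11×11.1 = 306.9): to p=0 gives 119 → no gain ✓; to p=10.0 gives 282 − 11×10.0 = 172 → no gain ✓.
4 of the 6 constraints hold; not an equilibrium.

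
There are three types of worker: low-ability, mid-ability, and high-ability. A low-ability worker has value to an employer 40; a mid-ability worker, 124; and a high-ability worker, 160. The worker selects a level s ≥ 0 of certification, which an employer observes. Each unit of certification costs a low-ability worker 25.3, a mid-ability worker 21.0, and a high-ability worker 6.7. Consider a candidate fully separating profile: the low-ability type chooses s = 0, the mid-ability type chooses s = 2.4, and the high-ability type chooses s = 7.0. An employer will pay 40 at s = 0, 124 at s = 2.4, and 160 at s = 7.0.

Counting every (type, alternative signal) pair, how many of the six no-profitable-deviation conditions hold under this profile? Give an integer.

5

Low-ability (own payoff 40): to s=2.4 gives 124 − 25.3×2.4 = 63.28 → profitable ✗; to s=7.0 gives 160 − 25.3×7.0 = -17.1 → no gain ✓.
High-ability (own payoff 160 − 6.7×7.0 = 113.1): to s=0 gives 40 → no gain ✓; to s=2.4 gives 124 − 6.7×2.4 = 107.92 → no gain ✓.
Mid-ability (own payoff 124 − 21.0×2.4 = 73.6): to s=0 gives 40 → no gain ✓; to s=7.0 gives 160 − 21.0×7.0 = 13 → no gain ✓.
5 of the 6 constraints hold; not an equilibrium.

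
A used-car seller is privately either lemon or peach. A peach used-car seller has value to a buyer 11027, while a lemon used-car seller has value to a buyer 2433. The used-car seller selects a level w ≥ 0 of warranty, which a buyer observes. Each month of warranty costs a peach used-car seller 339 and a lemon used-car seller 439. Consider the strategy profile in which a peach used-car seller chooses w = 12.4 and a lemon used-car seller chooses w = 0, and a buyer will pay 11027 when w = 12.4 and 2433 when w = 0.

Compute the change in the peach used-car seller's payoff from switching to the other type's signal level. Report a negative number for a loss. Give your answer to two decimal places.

Playing w = 12.4 the peach used-car seller receives 11027 − 339 × 12.4 = 6823.4.
Deviating to w = 0 yields 2433 instead.
Gain from deviating: 2433 − 6823.4 = -4390.40.
The gain is negative, so the peach type's incentive-compatibility constraint is satisfied.

-4390.40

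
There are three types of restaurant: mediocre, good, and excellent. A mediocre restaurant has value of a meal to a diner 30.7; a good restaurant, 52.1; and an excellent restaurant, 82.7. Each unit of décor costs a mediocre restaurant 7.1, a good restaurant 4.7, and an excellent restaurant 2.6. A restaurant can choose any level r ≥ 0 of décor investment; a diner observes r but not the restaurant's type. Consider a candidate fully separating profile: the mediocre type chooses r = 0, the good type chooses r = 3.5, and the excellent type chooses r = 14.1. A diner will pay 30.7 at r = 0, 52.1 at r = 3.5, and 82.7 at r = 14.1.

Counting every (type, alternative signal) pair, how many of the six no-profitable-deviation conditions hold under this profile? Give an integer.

Good (own payoff 52.1 − 4.7×3.5 = 35.65): to r=0 gives 30.7 → no gain ✓; to r=14.1 gives 82.7 − 4.7×14.1 = 16.43 → no gain ✓.
Mediocre (own payoff 30.7): to r=3.5 gives 52.1 − 7.1×3.5 = 27.25 → no gain ✓; to r=14.1 gives 82.7 − 7.1×14.1 = -17.41 → no gain ✓.
Excellent (own payoff 82.7 − 2.6×14.1 = 46.04): to r=0 gives 30.7 → no gain ✓; to r=3.5 gives 52.1 − 2.6×3.5 = 43 → no gain ✓.
6 of the 6 constraints hold; this profile is a separating equilibrium.

6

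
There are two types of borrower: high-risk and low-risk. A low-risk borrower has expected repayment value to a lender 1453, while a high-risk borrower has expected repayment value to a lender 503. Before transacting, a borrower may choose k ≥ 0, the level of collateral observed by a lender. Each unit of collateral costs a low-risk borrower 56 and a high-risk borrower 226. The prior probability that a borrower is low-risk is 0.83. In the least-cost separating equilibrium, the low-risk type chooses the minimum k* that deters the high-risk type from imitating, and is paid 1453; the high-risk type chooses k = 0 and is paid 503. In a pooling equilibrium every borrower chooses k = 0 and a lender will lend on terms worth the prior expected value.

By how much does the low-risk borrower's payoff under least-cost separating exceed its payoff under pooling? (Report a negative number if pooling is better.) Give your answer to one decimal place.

Least-cost separating signal: k* solves 503 = 1453 − 226·k*, so k* = (1453 − 503)/226 ≈ 4.2035.
Low-risk type's separating payoff: 1453 − 56 × k* = 1453 − 56 × (1453 − 503)/226 = 1453 − 53200/226 ≈ 1217.602.
Pooling payoff: 0.83 × 1453 + 0.17 × 503 = 1291.5.
Difference: 1217.602 − 1291.5 = -73.898, i.e. -73.9 to one decimal place.
The low-risk type would prefer the pooling outcome.

-73.9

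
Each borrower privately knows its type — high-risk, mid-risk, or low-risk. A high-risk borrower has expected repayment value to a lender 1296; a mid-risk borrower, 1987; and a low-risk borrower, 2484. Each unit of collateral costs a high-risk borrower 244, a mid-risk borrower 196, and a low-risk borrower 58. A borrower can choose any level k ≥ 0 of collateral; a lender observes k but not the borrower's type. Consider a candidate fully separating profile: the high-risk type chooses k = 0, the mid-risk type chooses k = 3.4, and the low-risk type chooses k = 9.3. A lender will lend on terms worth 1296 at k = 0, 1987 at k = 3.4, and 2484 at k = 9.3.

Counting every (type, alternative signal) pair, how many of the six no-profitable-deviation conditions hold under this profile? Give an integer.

Low-risk (own payoff 2484 − 58×9.3 = 1944.6): to k=0 gives 1296 → no gain ✓; to k=3.4 gives 1987 − 58×3.4 = 1789.8 → no gain ✓.
Mid-risk (own payoff 1987 − 196×3.4 = 1320.6): to k=0 gives 1296 → no gain ✓; to k=9.3 gives 2484 − 196×9.3 = 661.2 → no gain ✓.
High-risk (own payoff 1296): to k=3.4 gives 1987 − 244×3.4 = 1157.4 → no gain ✓; to k=9.3 gives 2484 − 244×9.3 = 214.8 → no gain ✓.
6 of the 6 constraints hold; this profile is a separating equilibrium.

6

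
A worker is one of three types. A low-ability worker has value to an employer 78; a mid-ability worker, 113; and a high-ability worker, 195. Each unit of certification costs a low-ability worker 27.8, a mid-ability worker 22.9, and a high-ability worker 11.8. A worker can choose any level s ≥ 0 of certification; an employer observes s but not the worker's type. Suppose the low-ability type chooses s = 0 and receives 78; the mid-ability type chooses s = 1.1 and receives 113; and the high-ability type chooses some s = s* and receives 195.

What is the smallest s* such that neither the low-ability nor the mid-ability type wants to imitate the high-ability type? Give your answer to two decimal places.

Low-ability type (on-path payoff 78) won't mimic when 78 ≥ 195 − 27.8·s*, i.e. s* ≥ 4.21.
Mid-ability type (on-path payoff 113 − 22.9×1.1 = 87.81) won't mimic when 87.81 ≥ 195 − 22.9·s*, i.e. s* ≥ 4.68.
Both must hold, so s* = max(4.21, 4.68) = 4.68. The mid-ability type's constraint binds.

4.68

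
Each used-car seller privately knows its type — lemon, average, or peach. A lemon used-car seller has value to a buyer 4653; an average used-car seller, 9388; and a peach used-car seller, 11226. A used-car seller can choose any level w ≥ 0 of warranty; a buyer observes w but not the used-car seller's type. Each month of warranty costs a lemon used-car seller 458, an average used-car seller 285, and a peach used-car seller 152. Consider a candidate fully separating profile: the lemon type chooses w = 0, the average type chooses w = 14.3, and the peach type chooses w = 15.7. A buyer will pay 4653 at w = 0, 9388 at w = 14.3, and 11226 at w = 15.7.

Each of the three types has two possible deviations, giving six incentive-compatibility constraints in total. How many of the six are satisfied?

Average (own payoff 9388 − 285×14.3 = 5312.5): to w=0 gives 4653 → no gain ✓; to w=15.7 gives 11226 − 285×15.7 = 6751.5 → profitable ✗.
Peach (own payoff 11226 − 152×15.7 = 8839.6): to w=0 gives 4653 → no gain ✓; to w=14.3 gives 9388 − 152×14.3 = 7214.4 → no gain ✓.
Lemon (own payoff 4653): to w=14.3 gives 9388 − 458×14.3 = 2838.6 → no gain ✓; to w=15.7 gives 11226 − 458×15.7 = 4035.4 → no gain ✓.
5 of the 6 constraints hold; not an equilibrium.

5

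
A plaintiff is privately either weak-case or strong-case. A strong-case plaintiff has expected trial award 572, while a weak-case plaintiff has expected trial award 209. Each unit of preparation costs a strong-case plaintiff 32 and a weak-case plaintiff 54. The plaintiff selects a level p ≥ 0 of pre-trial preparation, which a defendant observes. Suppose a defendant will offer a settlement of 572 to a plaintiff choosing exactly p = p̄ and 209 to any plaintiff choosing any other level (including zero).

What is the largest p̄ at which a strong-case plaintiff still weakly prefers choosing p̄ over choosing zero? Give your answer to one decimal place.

Choosing p̄ yields the strong-case type 572 − 32·p̄; choosing zero yields 209.
The strong-case type is indifferent at 572 − 32·p̄ = 209, i.e. p̄ = (572 − 209) / 32 ≈ 11.3.
For any p̄ above 11.3 the strong-case type would rather pool at zero, so separation collapses.

11.3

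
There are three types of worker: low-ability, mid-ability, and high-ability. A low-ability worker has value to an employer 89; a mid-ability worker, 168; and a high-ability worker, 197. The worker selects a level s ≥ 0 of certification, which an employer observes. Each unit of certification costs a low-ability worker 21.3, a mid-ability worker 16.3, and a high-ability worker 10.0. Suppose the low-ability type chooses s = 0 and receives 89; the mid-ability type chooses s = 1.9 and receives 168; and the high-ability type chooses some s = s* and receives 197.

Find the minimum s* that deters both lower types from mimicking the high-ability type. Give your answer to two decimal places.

Low-ability type (on-path payoff 89) won't mimic when 89 ≥ 197 − 21.3·s*, i.e. s* ≥ 5.07.
Mid-ability type (on-path payoff 168 − 16.3×1.9 = 137.03) won't mimic when 137.03 ≥ 197 − 16.3·s*, i.e. s* ≥ 3.68.
Both must hold, so s* = max(5.07, 3.68) = 5.07. The low-ability type's constraint binds.

5.07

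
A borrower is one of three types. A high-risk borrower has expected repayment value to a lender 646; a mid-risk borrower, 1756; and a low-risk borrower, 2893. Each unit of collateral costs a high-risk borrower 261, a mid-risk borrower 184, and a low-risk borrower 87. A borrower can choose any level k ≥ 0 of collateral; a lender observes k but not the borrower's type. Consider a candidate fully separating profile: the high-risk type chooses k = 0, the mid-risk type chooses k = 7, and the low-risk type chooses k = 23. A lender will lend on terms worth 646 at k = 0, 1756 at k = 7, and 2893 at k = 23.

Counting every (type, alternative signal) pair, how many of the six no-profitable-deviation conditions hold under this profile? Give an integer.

Mid-risk (own payoff 1756 − 184×7 = 468): to k=0 gives 646 → profitable ✗; to k=23 gives 2893 − 184×23 = -1339 → no gain ✓.
High-risk (own payoff 646): to k=7 gives 1756 − 261×7 = -71 → no gain ✓; to k=23 gives 2893 − 261×23 = -3110 → no gain ✓.
Low-risk (own payoff 2893 − 87×23 = 892): to k=0 gives 646 → no gain ✓; to k=7 gives 1756 − 87×7 = 1147 → profitable ✗.
4 of the 6 constraints hold; not an equilibrium.

4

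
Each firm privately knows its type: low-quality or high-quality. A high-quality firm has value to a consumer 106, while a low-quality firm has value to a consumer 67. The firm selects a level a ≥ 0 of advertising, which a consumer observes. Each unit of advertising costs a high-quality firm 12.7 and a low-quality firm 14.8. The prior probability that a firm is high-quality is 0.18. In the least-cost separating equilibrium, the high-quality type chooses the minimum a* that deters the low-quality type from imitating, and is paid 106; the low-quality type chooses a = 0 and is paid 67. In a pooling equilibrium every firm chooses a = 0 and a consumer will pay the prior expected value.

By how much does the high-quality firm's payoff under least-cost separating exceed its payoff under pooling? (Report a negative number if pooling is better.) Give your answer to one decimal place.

Least-cost separating signal: a* solves 67 = 106 − 14.8·a*, so a* = (106 − 67)/14.8 ≈ 2.6351.
High-quality type's separating payoff: 106 − 12.7 × a* = 106 − 12.7 × (106 − 67)/14.8 = 106 − 495.3/14.8 ≈ 72.534.
Pooling payoff: 0.18 × 106 + 0.82 × 67 = 74.02.
Difference: 72.534 − 74.02 = -1.486, i.e. -1.5 to one decimal place.
The high-quality type would prefer the pooling outcome.

-1.5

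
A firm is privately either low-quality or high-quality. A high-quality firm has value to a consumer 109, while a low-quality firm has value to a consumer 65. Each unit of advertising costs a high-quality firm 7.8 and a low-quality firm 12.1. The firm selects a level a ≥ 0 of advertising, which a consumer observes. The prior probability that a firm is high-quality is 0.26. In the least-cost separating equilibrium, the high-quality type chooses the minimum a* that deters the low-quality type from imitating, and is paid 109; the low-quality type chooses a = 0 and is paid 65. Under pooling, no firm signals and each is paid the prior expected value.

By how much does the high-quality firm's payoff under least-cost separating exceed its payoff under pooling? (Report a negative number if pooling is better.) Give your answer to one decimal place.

Least-cost separating signal: a* solves 65 = 109 − 12.1·a*, so a* = (109 − 65)/12.1 ≈ 3.6364.
High-quality type's separating payoff: 109 − 7.8 × a* = 109 − 7.8 × (109 − 65)/12.1 = 109 − 343.2/12.1 ≈ 80.636.
Pooling payoff: 0.26 × 109 + 0.74 × 65 = 76.44.
Difference: 80.636 − 76.44 = 4.196, i.e. 4.2 to one decimal place.
The high-quality type prefers to separate.

4.2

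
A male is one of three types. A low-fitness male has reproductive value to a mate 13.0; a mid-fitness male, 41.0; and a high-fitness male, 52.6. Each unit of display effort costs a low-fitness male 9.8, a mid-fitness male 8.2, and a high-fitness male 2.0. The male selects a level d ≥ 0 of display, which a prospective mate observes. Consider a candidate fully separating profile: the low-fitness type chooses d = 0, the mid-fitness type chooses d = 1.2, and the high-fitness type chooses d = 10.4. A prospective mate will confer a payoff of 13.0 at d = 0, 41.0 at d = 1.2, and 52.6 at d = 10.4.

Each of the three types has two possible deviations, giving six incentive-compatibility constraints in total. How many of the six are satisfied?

High-fitness (own payoff 52.6 − 2.0×10.4 = 31.8): to d=0 gives 13.0 → no gain ✓; to d=1.2 gives 41.0 − 2.0×1.2 = 38.6 → profitable ✗.
Low-fitness (own payoff 13.0): to d=1.2 gives 41.0 − 9.8×1.2 = 29.24 → profitable ✗; to d=10.4 gives 52.6 − 9.8×10.4 = -49.32 → no gain ✓.
Mid-fitness (own payoff 41.0 − 8.2×1.2 = 31.16): to d=0 gives 13.0 → no gain ✓; to d=10.4 gives 52.6 − 8.2×10.4 = -32.68 → no gain ✓.
4 of the 6 constraints hold; not an equilibrium.

4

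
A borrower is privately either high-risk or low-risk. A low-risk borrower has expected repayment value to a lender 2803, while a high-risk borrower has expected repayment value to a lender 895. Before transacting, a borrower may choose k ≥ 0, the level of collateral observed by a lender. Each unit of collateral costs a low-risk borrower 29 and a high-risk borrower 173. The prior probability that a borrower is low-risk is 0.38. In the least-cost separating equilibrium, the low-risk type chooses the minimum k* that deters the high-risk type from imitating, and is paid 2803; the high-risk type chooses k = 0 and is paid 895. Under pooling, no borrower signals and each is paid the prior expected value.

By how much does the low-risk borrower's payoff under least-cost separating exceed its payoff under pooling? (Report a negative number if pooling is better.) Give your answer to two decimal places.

863.12

Least-cost separating signal: k* solves 895 = 2803 − 173·k*, so k* = (2803 − 895)/173 ≈ 11.0289.
Low-risk type's separating payoff: 2803 − 29 × k* = 2803 − 29 × (2803 − 895)/173 = 2803 − 55332/173 ≈ 2483.1618.
Pooling payoff: 0.38 × 2803 + 0.62 × 895 = 1620.04.
Difference: 2483.1618 − 1620.04 = 863.1218, i.e. 863.12 to two decimal places.
The low-risk type prefers to separate.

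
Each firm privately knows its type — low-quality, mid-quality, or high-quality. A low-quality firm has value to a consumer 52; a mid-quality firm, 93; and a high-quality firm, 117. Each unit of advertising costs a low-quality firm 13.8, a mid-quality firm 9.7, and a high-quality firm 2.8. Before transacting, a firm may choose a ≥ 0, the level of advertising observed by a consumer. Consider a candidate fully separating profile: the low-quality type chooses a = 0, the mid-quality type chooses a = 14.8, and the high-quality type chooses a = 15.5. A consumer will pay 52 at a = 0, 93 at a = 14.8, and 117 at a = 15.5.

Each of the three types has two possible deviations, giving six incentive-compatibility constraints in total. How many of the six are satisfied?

4

Low-quality (own payoff 52): to a=14.8 gives 93 − 13.8×14.8 = -111.24 → no gain ✓; to a=15.5 gives 117 − 13.8×15.5 = -96.9 → no gain ✓.
High-quality (own payoff 117 − 2.8×15.5 = 73.6): to a=0 gives 52 → no gain ✓; to a=14.8 gives 93 − 2.8×14.8 = 51.56 → no gain ✓.
Mid-quality (own payoff 93 − 9.7×14.8 = -50.56): to a=0 gives 52 → profitable ✗; to a=15.5 gives 117 − 9.7×15.5 = -33.35 → profitable ✗.
4 of the 6 constraints hold; not an equilibrium.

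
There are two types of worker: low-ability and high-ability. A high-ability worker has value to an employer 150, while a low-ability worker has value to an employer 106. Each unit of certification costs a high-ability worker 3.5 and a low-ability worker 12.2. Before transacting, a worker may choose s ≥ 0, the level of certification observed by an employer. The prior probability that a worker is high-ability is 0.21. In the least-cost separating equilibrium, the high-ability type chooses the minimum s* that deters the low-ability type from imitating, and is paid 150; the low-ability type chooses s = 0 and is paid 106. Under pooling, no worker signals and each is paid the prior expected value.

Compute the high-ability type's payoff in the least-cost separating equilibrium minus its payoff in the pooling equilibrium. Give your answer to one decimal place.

22.1

Least-cost separating signal: s* solves 106 = 150 − 12.2·s*, so s* = (150 − 106)/12.2 ≈ 3.6066.
High-ability type's separating payoff: 150 − 3.5 × s* = 150 − 3.5 × (150 − 106)/12.2 = 150 − 154/12.2 ≈ 137.377.
Pooling payoff: 0.21 × 150 + 0.79 × 106 = 115.24.
Difference: 137.377 − 115.24 = 22.137, i.e. 22.1 to one decimal place.
The high-ability type prefers to separate.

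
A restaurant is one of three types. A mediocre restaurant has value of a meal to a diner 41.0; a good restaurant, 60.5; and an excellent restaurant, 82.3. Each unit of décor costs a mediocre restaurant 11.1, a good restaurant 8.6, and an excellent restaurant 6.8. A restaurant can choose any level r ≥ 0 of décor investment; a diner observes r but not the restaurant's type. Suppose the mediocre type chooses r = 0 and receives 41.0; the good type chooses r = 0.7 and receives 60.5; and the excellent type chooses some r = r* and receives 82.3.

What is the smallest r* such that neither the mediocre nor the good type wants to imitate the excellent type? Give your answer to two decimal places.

3.72

Mediocre type (on-path payoff 41.0) won't mimic when 41.0 ≥ 82.3 − 11.1·r*, i.e. r* ≥ 3.72.
Good type (on-path payoff 60.5 − 8.6×0.7 = 54.48) won't mimic when 54.48 ≥ 82.3 − 8.6·r*, i.e. r* ≥ 3.23.
Both must hold, so r* = max(3.72, 3.23) = 3.72. The mediocre type's constraint binds.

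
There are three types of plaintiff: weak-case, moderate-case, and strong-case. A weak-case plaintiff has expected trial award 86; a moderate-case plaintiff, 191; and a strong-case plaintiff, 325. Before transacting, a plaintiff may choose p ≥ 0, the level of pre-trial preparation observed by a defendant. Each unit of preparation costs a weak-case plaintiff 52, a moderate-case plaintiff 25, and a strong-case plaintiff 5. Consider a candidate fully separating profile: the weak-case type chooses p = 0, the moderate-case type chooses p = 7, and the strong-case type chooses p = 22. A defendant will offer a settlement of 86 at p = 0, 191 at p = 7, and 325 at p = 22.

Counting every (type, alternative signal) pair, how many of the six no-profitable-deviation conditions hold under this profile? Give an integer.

5

Strong-case (own payoff 325 − 5×22 = 215): to p=0 gives 86 → no gain ✓; to p=7 gives 191 − 5×7 = 156 → no gain ✓.
Weak-case (own payoff 86): to p=7 gives 191 − 52×7 = -173 → no gain ✓; to p=22 gives 325 − 52×22 = -819 → no gain ✓.
Moderate-case (own payoff 191 − 25×7 = 16): to p=0 gives 86 → profitable ✗; to p=22 gives 325 − 25×22 = -225 → no gain ✓.
5 of the 6 constraints hold; not an equilibrium.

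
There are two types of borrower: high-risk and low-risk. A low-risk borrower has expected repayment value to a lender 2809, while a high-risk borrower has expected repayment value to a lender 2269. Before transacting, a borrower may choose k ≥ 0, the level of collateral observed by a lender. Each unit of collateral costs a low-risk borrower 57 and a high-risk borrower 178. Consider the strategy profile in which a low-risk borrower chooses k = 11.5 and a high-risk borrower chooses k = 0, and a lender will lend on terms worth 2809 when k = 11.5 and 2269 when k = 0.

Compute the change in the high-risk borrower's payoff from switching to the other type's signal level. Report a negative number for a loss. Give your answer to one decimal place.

-1507.0

Playing k = 0 the high-risk borrower receives 2269.
Deviating to k = 11.5 brings payment 2809 at cost 178 × 11.5 = 2047, netting 762.
Gain from deviating: 762 − 2269 = -1507.0.
The gain is negative, so the high-risk type's incentive-compatibility constraint is satisfied.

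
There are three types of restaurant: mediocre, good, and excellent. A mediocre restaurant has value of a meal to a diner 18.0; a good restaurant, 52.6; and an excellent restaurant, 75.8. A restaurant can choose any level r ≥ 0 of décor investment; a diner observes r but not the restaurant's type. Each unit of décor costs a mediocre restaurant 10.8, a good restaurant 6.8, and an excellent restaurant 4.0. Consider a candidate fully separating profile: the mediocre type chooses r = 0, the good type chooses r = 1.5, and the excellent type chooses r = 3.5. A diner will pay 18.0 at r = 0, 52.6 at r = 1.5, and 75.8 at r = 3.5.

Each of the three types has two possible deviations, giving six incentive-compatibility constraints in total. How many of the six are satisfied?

3

Good (own payoff 52.6 − 6.8×1.5 = 42.4): to r=0 gives 18.0 → no gain ✓; to r=3.5 gives 75.8 − 6.8×3.5 = 52 → profitable ✗.
Mediocre (own payoff 18.0): to r=1.5 gives 52.6 − 10.8×1.5 = 36.4 → profitable ✗; to r=3.5 gives 75.8 − 10.8×3.5 = 38 → profitable ✗.
Excellent (own payoff 75.8 − 4.0×3.5 = 61.8): to r=0 gives 18.0 → no gain ✓; to r=1.5 gives 52.6 − 4.0×1.5 = 46.6 → no gain ✓.
3 of the 6 constraints hold; not an equilibrium.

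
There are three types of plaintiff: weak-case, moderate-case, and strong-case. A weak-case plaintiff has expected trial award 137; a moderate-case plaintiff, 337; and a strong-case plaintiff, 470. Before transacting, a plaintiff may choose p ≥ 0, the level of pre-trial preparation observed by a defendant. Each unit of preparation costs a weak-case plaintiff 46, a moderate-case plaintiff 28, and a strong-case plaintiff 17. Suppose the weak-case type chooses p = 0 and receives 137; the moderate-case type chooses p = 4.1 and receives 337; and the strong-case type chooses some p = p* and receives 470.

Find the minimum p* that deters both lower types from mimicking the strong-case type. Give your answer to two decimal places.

Weak-case type (on-path payoff 137) won't mimic when 137 ≥ 470 − 46·p*, i.e. p* ≥ 7.24.
Moderate-case type (on-path payoff 337 − 28×4.1 = 222.2) won't mimic when 222.2 ≥ 470 − 28·p*, i.e. p* ≥ 8.85.
Both must hold, so p* = max(7.24, 8.85) = 8.85. The moderate-case type's constraint binds.

8.85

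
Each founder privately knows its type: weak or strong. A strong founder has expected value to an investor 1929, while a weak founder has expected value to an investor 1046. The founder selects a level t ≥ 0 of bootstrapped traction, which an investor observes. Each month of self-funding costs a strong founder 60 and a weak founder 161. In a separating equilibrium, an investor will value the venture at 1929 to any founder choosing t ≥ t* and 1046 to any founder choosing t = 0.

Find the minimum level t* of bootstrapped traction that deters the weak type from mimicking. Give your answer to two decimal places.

5.48

A weak founder choosing t = 0 receives 1046.
Imitating at t* instead would pay 1929 at cost 161·t*, netting 1929 − 161·t*.
Indifference: 1046 = 1929 − 161·t*, so t* = (1929 − 1046) / 161 ≈ 5.48.
At t* the weak type's incentive constraint just binds; the strong type strictly prefers t* since its per-unit cost is lower.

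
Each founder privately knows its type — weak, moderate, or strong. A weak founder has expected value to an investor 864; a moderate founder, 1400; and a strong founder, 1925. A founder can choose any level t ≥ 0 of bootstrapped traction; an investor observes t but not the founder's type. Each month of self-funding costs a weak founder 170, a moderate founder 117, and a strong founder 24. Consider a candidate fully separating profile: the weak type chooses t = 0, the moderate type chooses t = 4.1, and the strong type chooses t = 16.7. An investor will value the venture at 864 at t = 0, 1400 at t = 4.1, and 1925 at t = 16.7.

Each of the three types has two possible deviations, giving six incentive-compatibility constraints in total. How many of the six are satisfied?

6

Weak (own payoff 864): to t=4.1 gives 1400 − 170×4.1 = 703 → no gain ✓; to t=16.7 gives 1925 − 170×16.7 = -914 → no gain ✓.
Strong (own payoff 1925 − 24×16.7 = 1524.2): to t=0 gives 864 → no gain ✓; to t=4.1 gives 1400 − 24×4.1 = 1301.6 → no gain ✓.
Moderate (own payoff 1400 − 117×4.1 = 920.3): to t=0 gives 864 → no gain ✓; to t=16.7 gives 1925 − 117×16.7 = -28.9 → no gain ✓.
6 of the 6 constraints hold; this profile is a separating equilibrium.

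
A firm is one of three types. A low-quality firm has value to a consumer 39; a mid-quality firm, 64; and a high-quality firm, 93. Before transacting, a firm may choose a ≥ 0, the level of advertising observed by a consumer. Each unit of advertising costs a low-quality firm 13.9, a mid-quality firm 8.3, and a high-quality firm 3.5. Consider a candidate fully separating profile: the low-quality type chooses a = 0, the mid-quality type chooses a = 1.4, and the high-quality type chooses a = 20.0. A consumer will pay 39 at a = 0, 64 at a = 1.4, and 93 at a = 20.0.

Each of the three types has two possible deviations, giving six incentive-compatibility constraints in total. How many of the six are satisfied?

Mid-quality (own payoff 64 − 8.3×1.4 = 52.38): to a=0 gives 39 → no gain ✓; to a=20.0 gives 93 − 8.3×20.0 = -73 → no gain ✓.
High-quality (own payoff 93 − 3.5×20.0 = 23): to a=0 gives 39 → profitable ✗; to a=1.4 gives 64 − 3.5×1.4 = 59.1 → profitable ✗.
Low-quality (own payoff 39): to a=1.4 gives 64 − 13.9×1.4 = 44.54 → profitable ✗; to a=20.0 gives 93 − 13.9×20.0 = -185 → no gain ✓.
3 of the 6 constraints hold; not an equilibrium.

3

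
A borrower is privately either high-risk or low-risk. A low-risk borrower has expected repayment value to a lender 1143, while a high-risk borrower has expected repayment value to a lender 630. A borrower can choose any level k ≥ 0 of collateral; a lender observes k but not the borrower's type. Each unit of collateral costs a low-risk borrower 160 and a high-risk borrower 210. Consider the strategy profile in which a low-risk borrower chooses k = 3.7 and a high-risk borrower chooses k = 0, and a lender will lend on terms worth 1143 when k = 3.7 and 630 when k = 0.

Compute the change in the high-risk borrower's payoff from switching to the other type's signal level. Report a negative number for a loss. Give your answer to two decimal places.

Playing k = 0 the high-risk borrower receives 630.
Deviating to k = 3.7 brings payment 1143 at cost 210 × 3.7 = 777, netting 366.
Gain from deviating: 366 − 630 = -264.00.
The gain is negative, so the high-risk type's incentive-compatibility constraint is satisfied.

-264.00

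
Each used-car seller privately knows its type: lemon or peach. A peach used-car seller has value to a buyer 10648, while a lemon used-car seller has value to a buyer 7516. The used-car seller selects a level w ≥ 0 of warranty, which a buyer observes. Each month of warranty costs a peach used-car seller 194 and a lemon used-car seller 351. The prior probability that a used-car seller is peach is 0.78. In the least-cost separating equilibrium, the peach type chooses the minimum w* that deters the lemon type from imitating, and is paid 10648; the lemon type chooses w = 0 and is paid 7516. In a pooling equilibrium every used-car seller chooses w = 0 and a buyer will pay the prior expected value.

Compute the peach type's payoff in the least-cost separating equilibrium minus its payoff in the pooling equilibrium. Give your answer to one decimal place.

Least-cost separating signal: w* solves 7516 = 10648 − 351·w*, so w* = (10648 − 7516)/351 ≈ 8.9231.
Peach type's separating payoff: 10648 − 194 × w* = 10648 − 194 × (10648 − 7516)/351 = 10648 − 607608/351 ≈ 8916.923.
Pooling payoff: 0.78 × 10648 + 0.22 × 7516 = 9958.96.
Difference: 8916.923 − 9958.96 = -1042.037, i.e. -1042.0 to one decimal place.
The peach type would prefer the pooling outcome.

-1042.0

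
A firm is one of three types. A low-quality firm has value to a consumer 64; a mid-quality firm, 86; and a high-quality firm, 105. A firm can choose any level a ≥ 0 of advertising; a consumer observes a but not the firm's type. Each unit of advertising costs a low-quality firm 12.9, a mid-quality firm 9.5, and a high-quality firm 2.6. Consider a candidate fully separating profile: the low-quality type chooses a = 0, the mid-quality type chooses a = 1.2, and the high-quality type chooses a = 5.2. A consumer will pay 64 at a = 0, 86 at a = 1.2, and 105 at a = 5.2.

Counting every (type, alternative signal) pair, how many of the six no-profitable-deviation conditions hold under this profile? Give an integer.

Low-quality (own payoff 64): to a=1.2 gives 86 − 12.9×1.2 = 70.52 → profitable ✗; to a=5.2 gives 105 − 12.9×5.2 = 37.92 → no gain ✓.
High-quality (own payoff 105 − 2.6×5.2 = 91.48): to a=0 gives 64 → no gain ✓; to a=1.2 gives 86 − 2.6×1.2 = 82.88 → no gain ✓.
Mid-quality (own payoff 86 − 9.5×1.2 = 74.6): to a=0 gives 64 → no gain ✓; to a=5.2 gives 105 − 9.5×5.2 = 55.6 → no gain ✓.
5 of the 6 constraints hold; not an equilibrium.

5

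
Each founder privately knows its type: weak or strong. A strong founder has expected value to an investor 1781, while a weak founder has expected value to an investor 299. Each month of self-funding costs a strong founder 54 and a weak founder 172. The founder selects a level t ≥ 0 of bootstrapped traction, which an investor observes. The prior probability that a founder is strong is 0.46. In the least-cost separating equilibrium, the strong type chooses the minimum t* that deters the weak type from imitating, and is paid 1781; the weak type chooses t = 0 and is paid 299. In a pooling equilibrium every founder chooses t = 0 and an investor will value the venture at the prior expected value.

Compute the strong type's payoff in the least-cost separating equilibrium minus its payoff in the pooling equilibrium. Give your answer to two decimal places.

335.00

Least-cost separating signal: t* solves 299 = 1781 − 172·t*, so t* = (1781 − 299)/172 ≈ 8.6163.
Strong type's separating payoff: 1781 − 54 × t* = 1781 − 54 × (1781 − 299)/172 = 1781 − 80028/172 ≈ 1315.7209.
Pooling payoff: 0.46 × 1781 + 0.54 × 299 = 980.72.
Difference: 1315.7209 − 980.72 = 335.0009, i.e. 335.00 to two decimal places.
The strong type prefers to separate.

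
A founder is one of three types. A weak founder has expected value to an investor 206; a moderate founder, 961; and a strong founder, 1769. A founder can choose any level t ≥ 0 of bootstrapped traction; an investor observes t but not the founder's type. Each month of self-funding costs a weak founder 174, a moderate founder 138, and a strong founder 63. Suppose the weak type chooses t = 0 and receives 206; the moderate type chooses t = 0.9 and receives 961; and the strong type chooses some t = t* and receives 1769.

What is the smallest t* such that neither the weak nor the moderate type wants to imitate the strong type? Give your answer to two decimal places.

8.98

Moderate type (on-path payoff 961 − 138×0.9 = 836.8) won't mimic when 836.8 ≥ 1769 − 138·t*, i.e. t* ≥ 6.76.
Weak type (on-path payoff 206) won't mimic when 206 ≥ 1769 − 174·t*, i.e. t* ≥ 8.98.
Both must hold, so t* = max(8.98, 6.76) = 8.98. The weak type's constraint binds.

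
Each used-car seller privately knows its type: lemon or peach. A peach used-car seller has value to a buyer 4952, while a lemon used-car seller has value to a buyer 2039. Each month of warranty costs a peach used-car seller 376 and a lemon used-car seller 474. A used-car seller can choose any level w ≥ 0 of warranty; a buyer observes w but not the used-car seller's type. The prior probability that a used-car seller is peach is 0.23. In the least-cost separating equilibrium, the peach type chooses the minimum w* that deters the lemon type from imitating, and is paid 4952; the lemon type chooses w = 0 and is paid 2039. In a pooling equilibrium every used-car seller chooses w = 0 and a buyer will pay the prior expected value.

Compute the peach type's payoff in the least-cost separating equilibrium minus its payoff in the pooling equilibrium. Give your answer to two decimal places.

Least-cost separating signal: w* solves 2039 = 4952 − 474·w*, so w* = (4952 − 2039)/474 ≈ 6.1456.
Peach type's separating payoff: 4952 − 376 × w* = 4952 − 376 × (4952 − 2039)/474 = 4952 − 1095288/474 ≈ 2641.2658.
Pooling payoff: 0.23 × 4952 + 0.77 × 2039 = 2708.99.
Difference: 2641.2658 − 2708.99 = -67.7242, i.e. -67.72 to two decimal places.
The peach type would prefer the pooling outcome.

-67.72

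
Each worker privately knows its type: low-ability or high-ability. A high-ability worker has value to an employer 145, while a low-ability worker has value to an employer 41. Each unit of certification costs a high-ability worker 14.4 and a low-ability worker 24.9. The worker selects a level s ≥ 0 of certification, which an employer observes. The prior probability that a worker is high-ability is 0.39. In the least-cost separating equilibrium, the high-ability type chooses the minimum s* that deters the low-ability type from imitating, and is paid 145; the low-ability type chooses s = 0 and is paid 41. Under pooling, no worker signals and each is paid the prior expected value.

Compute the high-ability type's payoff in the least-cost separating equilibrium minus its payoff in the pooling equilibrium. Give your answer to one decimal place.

Least-cost separating signal: s* solves 41 = 145 − 24.9·s*, so s* = (145 − 41)/24.9 ≈ 4.1767.
High-ability type's separating payoff: 145 − 14.4 × s* = 145 − 14.4 × (145 − 41)/24.9 = 145 − 1497.6/24.9 ≈ 84.855.
Pooling payoff: 0.39 × 145 + 0.61 × 41 = 81.56.
Difference: 84.855 − 81.56 = 3.295, i.e. 3.3 to one decimal place.
The high-ability type prefers to separate.

3.3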